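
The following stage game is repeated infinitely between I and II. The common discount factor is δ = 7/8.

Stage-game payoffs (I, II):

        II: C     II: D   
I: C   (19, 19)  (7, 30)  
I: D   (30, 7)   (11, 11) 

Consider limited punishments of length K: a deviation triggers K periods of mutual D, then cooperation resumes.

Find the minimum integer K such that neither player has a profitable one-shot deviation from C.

2

IC: δ(1−δ^K)/(1−δ) ≥ (30−19)/(19−11) = 11/8.
With δ = 7/8: need 1 − δ^K ≥ 11/8·(1−7/8)/(7/8), i.e. δ^K ≤ 0.8036.
Since (7/8)^1 = 0.8750 and (7/8)^2 = 0.7656, the smallest such K is 2.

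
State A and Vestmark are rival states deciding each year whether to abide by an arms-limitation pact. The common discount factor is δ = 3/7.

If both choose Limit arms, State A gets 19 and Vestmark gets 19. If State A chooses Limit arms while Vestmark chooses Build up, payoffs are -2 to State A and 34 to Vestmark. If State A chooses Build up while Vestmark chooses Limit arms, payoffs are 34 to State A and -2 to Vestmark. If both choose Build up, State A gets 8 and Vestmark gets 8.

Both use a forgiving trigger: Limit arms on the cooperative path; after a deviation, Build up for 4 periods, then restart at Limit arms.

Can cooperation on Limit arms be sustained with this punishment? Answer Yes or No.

Comparing payoff streams over the 5 periods until play realigns: cooperate → 19(1+δ+…+δ^4); deviate → 34 + 8(δ+…+δ^4).
Cooperation is sustained iff (19−8)(δ+…+δ^4) ≥ 34−19.
δ+…+δ^4 = 3/7·(1−(3/7)^4)/(1−3/7) = 0.7247, and (34−19)/(19−8) = 1.3636.
0.7247 < 1.3636, so cooperation is not sustainable.

No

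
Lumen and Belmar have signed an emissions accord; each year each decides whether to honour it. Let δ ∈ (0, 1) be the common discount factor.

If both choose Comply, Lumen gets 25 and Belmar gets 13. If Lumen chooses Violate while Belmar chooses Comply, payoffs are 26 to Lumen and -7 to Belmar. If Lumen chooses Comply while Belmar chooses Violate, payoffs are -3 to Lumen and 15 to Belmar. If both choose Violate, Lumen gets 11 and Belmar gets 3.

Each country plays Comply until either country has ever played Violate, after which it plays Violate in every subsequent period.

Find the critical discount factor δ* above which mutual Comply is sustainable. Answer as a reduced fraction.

Lumen: cooperation gives 25 each period; deviation gives 26 once then 11 forever.
  25/(1−δ) ≥ 26 + 11δ/(1−δ) ⇒ δ ≥ 1/15.
Belmar: cooperation gives 13 each period; deviation gives 15 once then 3 forever.
  δ ≥ 2/12 = 1/6.
Both must hold, so the binding constraint is Belmar's: δ ≥ 1/6.

1/6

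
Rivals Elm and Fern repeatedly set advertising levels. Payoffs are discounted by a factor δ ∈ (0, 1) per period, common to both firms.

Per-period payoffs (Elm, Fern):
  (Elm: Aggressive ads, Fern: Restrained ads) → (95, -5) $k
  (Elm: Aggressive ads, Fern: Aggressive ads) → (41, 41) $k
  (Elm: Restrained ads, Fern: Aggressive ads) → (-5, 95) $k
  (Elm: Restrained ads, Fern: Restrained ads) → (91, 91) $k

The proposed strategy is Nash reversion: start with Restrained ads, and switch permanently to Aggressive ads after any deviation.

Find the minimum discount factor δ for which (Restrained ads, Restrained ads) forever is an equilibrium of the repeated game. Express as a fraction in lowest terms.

Under grim trigger the critical discount factor is (T−C)/(T−P) with T = 95, C = 91, P = 41.
δ* = (95−91)/(95−41) = 4/54 = 2/27.

2/27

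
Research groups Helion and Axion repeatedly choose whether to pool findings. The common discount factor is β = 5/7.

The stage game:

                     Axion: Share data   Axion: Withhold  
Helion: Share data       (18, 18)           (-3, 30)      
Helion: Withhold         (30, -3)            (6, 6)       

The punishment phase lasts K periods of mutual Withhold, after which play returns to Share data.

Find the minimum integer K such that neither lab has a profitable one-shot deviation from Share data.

No profitable deviation requires (18−6)(β+…+β^K) ≥ 30−18, i.e. β+…+β^K ≥ 1 ≈ 1.0000.
With β = 5/7, the partial sums are K=1: 0.7143, K=2: 1.2245.
K = 2 is the first length at which the sum reaches 1.0000.

2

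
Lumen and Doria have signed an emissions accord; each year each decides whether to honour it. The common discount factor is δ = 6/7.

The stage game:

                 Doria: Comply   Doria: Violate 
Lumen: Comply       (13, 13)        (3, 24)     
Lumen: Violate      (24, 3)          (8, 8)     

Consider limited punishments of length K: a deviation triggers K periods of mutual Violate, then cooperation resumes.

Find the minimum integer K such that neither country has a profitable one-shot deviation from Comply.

Need Σ_{k=1}^{K} δ^k ≥ (24−13)/(13−8) = 2.2000 at δ = 6/7.
At K = 2 the sum is 1.5918 < 2.2000; at K = 3 it is 2.2216 ≥ 2.2000.
So the minimum punishment length is K = 3.

3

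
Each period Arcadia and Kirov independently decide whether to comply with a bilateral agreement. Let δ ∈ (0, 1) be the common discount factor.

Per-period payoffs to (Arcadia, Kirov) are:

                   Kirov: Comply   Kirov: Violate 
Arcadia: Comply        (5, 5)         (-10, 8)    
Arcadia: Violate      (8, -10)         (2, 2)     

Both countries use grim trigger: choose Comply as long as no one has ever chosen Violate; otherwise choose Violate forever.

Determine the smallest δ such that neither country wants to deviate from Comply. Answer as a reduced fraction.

5/(1−δ) ≥ 8 + 2δ/(1−δ)
5 ≥ 8 − 6δ
δ ≥ 3/6 = 1/2.

1/2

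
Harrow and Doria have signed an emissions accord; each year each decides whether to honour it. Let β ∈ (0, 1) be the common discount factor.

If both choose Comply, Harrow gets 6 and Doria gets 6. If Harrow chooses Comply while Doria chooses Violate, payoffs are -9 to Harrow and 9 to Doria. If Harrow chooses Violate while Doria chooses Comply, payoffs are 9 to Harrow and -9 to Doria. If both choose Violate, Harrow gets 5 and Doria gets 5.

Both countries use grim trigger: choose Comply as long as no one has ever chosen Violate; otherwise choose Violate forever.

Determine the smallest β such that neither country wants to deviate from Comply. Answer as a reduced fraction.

Under grim trigger the critical discount factor is (T−C)/(T−P) with T = 9, C = 6, P = 5.
β* = (9−6)/(9−5) = 3/4.

3/4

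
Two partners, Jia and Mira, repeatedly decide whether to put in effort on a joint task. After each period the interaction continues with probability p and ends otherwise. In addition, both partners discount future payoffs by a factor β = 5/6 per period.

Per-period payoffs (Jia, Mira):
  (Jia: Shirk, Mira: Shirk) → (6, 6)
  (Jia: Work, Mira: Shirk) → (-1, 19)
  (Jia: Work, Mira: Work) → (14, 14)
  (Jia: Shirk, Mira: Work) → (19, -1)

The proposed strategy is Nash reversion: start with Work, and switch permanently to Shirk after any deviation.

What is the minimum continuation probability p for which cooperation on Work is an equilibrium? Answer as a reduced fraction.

With continuation probability p and discount β, the effective per-period discount factor is βp.
Grim-trigger IC: βp ≥ (19−14)/(19−6) = 5/13.
So p ≥ (5/13)/(5/6) = 6/13.

6/13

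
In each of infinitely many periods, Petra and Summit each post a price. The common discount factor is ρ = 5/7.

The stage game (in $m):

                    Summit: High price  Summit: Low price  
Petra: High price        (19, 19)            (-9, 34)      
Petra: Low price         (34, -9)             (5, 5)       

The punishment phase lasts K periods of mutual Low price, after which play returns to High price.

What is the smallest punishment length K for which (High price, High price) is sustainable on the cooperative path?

2

Need Σ_{k=1}^{K} ρ^k ≥ (34−19)/(19−5) = 1.0714 at ρ = 5/7.
At K = 1 the sum is 0.7143 < 1.0714; at K = 2 it is 1.2245 ≥ 1.0714.
So the minimum punishment length is K = 2.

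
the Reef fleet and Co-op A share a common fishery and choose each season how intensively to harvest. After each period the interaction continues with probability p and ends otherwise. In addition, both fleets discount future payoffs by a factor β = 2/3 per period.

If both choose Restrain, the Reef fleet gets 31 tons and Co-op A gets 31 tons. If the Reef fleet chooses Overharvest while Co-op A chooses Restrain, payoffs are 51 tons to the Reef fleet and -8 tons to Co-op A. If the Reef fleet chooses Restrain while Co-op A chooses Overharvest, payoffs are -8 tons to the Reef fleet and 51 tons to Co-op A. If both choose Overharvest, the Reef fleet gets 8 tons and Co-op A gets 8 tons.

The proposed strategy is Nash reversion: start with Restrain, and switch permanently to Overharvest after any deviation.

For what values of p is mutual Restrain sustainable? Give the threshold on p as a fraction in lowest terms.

Expected continuation weight on next period's payoff is β·p = 2/3·p, which plays the role of the discount factor.
Cooperation requires 2/3·p ≥ (51−31)/(51−8) = 20/43, hence p ≥ 30/43.

30/43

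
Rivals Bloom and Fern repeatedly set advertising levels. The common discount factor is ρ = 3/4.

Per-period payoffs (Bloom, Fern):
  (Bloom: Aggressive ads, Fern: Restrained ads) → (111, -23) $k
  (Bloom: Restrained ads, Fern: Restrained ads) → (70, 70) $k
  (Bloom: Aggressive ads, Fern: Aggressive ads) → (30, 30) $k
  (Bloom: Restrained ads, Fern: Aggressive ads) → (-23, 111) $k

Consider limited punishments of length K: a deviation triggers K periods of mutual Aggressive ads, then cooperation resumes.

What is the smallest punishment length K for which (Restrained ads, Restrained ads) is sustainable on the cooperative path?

2

No profitable deviation requires (70−30)(ρ+…+ρ^K) ≥ 111−70, i.e. ρ+…+ρ^K ≥ 41/40 ≈ 1.0250.
With ρ = 3/4, the partial sums are K=1: 0.7500, K=2: 1.3125.
K = 2 is the first length at which the sum reaches 1.0250.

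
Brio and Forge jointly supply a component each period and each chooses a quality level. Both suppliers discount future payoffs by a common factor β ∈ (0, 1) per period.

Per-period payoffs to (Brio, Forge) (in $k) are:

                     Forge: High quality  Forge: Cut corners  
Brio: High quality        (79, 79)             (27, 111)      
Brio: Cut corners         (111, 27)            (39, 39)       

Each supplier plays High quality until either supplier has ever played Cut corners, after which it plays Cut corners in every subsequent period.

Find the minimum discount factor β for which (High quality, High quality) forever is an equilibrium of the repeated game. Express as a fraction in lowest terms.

One-period gain from deviating is 111 − 79 = 32. The loss is 79 − 39 = 40 in every subsequent period, with present value 40·β/(1−β).
Deviation is unprofitable when 40·β/(1−β) ≥ 32, i.e. β/(1−β) ≥ 4/5.
Equivalently β ≥ 32/(32+40) = 4/9.

4/9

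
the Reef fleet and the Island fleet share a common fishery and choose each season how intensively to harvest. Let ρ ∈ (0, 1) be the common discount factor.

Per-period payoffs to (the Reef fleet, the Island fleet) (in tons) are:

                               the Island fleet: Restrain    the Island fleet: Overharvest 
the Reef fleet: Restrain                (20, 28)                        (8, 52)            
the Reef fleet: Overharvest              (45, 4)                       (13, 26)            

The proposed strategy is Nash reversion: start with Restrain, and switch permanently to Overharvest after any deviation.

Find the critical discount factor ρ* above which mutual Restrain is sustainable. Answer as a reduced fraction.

12/13

For the Reef fleet: deviation gain 45−20 = 25, per-period punishment loss 20−13 = 7. IC gives ρ ≥ 25/32.
For the Island fleet: gain 24, loss 2 per period, so ρ ≥ 24/26 = 12/13.
The tighter constraint is the Island fleet's, so cooperation needs ρ ≥ 12/13.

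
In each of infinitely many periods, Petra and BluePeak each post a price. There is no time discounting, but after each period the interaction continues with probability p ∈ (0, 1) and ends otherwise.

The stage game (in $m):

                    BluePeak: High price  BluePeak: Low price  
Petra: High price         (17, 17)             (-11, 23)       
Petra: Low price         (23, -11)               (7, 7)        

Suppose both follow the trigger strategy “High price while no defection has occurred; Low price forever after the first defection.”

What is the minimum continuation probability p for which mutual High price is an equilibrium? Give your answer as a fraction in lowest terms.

Expected cooperation value is 17 + p·17 + p²·17 + … = 17/(1−p); deviation gives 23 + p·7/(1−p).
17 ≥ 23(1−p) + 7p ⇒ 16p ≥ 6 ⇒ p ≥ 6/16 = 3/8.

3/8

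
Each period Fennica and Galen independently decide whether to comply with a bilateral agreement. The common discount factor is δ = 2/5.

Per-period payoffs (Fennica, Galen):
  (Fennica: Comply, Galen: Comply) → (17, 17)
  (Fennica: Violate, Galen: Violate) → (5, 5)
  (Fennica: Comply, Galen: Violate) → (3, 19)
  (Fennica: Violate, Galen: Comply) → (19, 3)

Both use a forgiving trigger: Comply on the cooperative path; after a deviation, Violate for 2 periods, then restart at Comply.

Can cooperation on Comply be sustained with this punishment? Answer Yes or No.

Yes

A one-shot deviation gives 19 now, then 5 for 2 periods, then back to 17.
Gain from deviating: (19−17) today; loss: (17−5) in each of the next 2 periods.
No-deviation condition: (17−5)(δ+…+δ^2) ≥ 19−17, i.e. δ+…+δ^2 ≥ 1/6.
At δ = 2/5: δ+…+δ^2 = 0.5600 ≥ 0.1667.
So cooperation is sustainable.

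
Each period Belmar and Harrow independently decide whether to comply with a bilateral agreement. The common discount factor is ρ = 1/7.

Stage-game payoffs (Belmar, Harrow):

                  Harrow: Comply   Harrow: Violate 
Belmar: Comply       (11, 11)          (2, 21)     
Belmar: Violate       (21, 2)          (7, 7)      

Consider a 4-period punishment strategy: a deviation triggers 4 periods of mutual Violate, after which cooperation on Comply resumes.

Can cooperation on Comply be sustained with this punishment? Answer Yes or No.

No

A one-shot deviation gives 21 now, then 7 for 4 periods, then back to 11.
Gain from deviating: (21−11) today; loss: (11−7) in each of the next 4 periods.
No-deviation condition: (11−7)(ρ+…+ρ^4) ≥ 21−11, i.e. ρ+…+ρ^4 ≥ 5/2.
At ρ = 1/7: ρ+…+ρ^4 = 0.1666 < 2.5000.
So cooperation is not sustainable.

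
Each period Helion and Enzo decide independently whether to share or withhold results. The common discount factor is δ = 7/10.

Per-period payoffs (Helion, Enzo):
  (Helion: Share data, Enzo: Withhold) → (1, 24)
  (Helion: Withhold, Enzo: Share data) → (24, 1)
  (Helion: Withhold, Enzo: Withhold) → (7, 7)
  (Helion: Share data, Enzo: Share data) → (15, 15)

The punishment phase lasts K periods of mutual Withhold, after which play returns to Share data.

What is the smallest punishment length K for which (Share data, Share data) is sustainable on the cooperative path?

IC: δ(1−δ^K)/(1−δ) ≥ (24−15)/(15−7) = 9/8.
With δ = 7/10: need 1 − δ^K ≥ 9/8·(1−7/10)/(7/10), i.e. δ^K ≤ 0.5179.
Since (7/10)^1 = 0.7000 and (7/10)^2 = 0.4900, the smallest such K is 2.

2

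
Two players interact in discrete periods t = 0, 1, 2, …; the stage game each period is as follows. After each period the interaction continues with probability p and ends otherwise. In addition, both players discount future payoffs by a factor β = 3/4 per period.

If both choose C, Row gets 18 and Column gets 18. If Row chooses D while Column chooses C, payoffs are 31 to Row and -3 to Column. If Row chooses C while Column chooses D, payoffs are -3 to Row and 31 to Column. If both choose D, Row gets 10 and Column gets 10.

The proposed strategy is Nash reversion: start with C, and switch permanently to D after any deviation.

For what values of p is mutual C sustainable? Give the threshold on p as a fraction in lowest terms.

52/63

With continuation probability p and discount β, the effective per-period discount factor is βp.
Grim-trigger IC: βp ≥ (31−18)/(31−10) = 13/21.
So p ≥ (13/21)/(3/4) = 52/63.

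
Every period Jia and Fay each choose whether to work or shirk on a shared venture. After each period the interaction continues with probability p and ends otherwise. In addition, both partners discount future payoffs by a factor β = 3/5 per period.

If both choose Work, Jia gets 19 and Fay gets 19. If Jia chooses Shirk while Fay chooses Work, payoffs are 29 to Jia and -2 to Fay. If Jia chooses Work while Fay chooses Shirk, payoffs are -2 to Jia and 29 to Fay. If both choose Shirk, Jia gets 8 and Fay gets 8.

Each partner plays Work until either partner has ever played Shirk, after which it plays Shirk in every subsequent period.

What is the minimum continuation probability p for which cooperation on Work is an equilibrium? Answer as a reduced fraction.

50/63

Expected continuation weight on next period's payoff is β·p = 3/5·p, which plays the role of the discount factor.
Cooperation requires 3/5·p ≥ (29−19)/(29−8) = 10/21, hence p ≥ 50/63.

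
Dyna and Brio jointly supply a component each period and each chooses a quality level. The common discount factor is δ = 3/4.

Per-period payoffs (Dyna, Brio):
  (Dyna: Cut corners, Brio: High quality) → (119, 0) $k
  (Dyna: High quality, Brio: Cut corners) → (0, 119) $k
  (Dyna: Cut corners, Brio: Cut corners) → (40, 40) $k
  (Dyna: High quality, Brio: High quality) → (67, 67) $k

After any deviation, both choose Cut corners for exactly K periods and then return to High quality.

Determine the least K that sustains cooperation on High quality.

4

No profitable deviation requires (67−40)(δ+…+δ^K) ≥ 119−67, i.e. δ+…+δ^K ≥ 52/27 ≈ 1.9259.
With δ = 3/4, the partial sums are K=1: 0.7500, K=2: 1.3125, K=3: 1.7344, K=4: 2.0508.
K = 4 is the first length at which the sum reaches 1.9259.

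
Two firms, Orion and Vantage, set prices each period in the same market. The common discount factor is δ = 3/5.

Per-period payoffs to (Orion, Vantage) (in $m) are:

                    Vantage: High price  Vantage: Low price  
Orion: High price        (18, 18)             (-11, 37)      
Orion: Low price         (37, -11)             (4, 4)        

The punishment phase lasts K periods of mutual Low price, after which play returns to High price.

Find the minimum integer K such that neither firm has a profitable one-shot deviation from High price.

No profitable deviation requires (18−4)(δ+…+δ^K) ≥ 37−18, i.e. δ+…+δ^K ≥ 19/14 ≈ 1.3571.
With δ = 3/5, the partial sums are K=1: 0.6000, K=2: 0.9600, K=3: 1.1760, K=4: 1.3056, K=5: 1.3834.
K = 5 is the first length at which the sum reaches 1.3571.

5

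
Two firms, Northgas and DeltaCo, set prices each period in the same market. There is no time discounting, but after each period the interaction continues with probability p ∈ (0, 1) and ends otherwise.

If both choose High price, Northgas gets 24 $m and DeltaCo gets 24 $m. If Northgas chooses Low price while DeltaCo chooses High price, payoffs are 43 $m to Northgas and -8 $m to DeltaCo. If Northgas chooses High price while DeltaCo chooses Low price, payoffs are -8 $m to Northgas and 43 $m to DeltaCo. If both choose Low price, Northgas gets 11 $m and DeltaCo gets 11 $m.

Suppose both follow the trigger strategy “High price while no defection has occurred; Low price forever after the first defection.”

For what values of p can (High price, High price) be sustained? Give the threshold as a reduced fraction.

Expected cooperation value is 24 + p·24 + p²·24 + … = 24/(1−p); deviation gives 43 + p·11/(1−p).
24 ≥ 43(1−p) + 11p ⇒ 32p ≥ 19 ⇒ p ≥ 19/32.

19/32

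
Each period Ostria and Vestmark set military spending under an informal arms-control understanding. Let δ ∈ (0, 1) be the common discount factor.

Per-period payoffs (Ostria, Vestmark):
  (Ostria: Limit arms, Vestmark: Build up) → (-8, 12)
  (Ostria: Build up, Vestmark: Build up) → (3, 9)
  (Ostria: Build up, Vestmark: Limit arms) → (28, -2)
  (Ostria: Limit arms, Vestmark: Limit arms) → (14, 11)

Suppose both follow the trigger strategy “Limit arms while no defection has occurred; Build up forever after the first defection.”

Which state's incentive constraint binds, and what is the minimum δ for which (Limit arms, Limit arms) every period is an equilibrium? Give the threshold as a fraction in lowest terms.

Ostria; δ ≥ 14/25

Ostria's threshold: (28−14)/(28−3) = 14/25.
Vestmark's threshold: (12−11)/(12−9) = 1/3.
14/25 > 1/3, so Ostria binds and δ* = 14/25.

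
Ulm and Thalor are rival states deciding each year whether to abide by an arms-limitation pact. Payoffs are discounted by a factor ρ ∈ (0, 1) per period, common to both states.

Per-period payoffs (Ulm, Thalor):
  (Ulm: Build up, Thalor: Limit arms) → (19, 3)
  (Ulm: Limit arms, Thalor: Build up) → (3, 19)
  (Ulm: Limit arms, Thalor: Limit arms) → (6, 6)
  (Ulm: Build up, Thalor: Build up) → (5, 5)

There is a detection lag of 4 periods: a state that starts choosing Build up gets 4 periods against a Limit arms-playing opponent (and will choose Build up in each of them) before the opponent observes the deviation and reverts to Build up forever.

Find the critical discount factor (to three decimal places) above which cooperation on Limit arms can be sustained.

A deviator earns 19 for 4 periods, then 5 forever; cooperating earns 6 forever. Multiplying the IC by (1−ρ):
6 ≥ 19(1−ρ^4) + 5ρ^4, so 14·ρ^4 ≥ 13 and ρ^4 ≥ 13/14.
ρ ≥ (13/14)^(1/4) ≈ 0.982.

0.982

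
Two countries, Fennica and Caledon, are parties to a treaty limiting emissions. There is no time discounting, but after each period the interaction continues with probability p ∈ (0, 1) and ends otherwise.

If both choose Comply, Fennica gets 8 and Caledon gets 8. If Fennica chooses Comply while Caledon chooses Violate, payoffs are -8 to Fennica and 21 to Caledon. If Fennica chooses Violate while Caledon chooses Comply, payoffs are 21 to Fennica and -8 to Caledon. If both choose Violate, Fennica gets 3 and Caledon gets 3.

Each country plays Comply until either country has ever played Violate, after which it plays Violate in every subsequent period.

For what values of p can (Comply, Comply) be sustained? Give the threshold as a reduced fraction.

13/18

Expected cooperation value is 8 + p·8 + p²·8 + … = 8/(1−p); deviation gives 21 + p·3/(1−p).
8 ≥ 21(1−p) + 3p ⇒ 18p ≥ 13 ⇒ p ≥ 13/18.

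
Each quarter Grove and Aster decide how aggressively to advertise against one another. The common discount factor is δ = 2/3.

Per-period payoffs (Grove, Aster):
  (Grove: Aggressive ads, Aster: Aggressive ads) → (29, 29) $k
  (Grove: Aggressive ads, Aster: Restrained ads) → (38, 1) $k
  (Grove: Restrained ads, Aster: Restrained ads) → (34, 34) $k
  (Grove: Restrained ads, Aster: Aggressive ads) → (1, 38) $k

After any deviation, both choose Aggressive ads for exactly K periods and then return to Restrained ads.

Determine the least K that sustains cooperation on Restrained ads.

IC: δ(1−δ^K)/(1−δ) ≥ (38−34)/(34−29) = 4/5.
With δ = 2/3: need 1 − δ^K ≥ 4/5·(1−2/3)/(2/3), i.e. δ^K ≤ 0.6000.
Since (2/3)^1 = 0.6667 and (2/3)^2 = 0.4444, the smallest such K is 2.

2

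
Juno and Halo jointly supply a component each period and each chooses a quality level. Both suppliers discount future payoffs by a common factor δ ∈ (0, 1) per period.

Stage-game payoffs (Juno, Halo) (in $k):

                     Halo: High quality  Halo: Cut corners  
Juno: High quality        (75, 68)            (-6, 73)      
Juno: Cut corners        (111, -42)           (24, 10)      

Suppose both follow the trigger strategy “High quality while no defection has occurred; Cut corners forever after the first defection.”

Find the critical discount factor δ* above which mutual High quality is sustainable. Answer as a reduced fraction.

Juno's threshold: (111−75)/(111−24) = 12/29.
Halo's threshold: (73−68)/(73−10) = 5/63.
12/29 > 5/63, so Juno binds and δ* = 12/29.

12/29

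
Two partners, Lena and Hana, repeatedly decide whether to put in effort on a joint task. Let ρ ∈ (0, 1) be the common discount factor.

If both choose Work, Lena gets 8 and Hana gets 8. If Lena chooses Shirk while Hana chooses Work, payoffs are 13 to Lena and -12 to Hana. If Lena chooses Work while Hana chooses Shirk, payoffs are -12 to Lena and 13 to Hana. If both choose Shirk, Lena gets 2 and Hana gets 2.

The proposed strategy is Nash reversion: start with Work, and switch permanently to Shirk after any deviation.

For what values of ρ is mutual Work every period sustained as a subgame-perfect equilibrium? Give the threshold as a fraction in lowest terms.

5/11

8/(1−ρ) ≥ 13 + 2ρ/(1−ρ)
8 ≥ 13 − 11ρ
ρ ≥ 5/11.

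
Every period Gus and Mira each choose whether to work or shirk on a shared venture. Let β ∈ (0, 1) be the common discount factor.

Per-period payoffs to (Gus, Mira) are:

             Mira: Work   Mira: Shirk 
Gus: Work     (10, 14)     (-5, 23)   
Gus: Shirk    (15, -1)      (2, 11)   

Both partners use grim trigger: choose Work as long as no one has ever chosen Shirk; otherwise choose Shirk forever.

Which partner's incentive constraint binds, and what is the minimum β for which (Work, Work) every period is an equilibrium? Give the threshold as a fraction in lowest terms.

Gus's threshold: (15−10)/(15−2) = 5/13.
Mira's threshold: (23−14)/(23−11) = 3/4.
5/13 < 3/4, so Mira binds and β* = 3/4.

Mira; β ≥ 3/4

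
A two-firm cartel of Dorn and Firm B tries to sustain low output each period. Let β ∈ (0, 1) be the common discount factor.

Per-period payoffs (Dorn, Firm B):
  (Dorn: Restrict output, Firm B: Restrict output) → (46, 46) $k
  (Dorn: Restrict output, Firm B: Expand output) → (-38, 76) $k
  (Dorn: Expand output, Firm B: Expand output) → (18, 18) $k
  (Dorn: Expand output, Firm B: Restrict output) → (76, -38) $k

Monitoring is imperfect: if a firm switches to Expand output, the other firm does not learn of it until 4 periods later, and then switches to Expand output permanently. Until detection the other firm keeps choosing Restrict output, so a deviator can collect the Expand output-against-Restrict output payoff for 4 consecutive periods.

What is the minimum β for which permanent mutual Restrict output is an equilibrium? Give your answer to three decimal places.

Deviating for the 4 undetected periods gains 76−46 = 30 per period over cooperation, then loses 46−18 = 28 per period forever once punishment starts.
Gain: 30(1 + β + … + β^3); loss: 28·β^4/(1−β).
No profitable deviation ⇔ 30(1−β^4) ≤ 28·β^4, i.e. β^4 ≥ 30/(30+28) = 15/29.
Hence β ≥ (15/29)^(1/4) ≈ 0.848.

0.848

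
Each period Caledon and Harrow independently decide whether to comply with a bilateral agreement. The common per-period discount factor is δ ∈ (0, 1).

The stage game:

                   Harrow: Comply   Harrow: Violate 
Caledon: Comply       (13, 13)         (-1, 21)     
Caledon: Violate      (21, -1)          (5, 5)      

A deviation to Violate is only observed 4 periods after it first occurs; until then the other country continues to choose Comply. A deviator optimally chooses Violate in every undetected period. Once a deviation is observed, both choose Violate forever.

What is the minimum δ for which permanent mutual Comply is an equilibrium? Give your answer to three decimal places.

0.841

Deviating for the 4 undetected periods gains 21−13 = 8 per period over cooperation, then loses 13−5 = 8 per period forever once punishment starts.
Gain: 8(1 + δ + … + δ^3); loss: 8·δ^4/(1−δ).
No profitable deviation ⇔ 8(1−δ^4) ≤ 8·δ^4, i.e. δ^4 ≥ 8/(8+8) = 1/2.
Hence δ ≥ (1/2)^(1/4) ≈ 0.841.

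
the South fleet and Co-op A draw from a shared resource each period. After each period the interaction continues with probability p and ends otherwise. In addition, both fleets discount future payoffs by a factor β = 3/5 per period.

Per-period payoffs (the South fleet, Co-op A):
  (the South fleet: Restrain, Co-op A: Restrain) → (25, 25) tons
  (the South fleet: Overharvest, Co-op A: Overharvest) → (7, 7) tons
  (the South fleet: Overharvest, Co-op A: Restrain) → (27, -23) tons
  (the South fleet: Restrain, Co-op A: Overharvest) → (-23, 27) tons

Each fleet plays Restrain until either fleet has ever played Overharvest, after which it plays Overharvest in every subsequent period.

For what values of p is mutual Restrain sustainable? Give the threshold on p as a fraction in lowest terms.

With continuation probability p and discount β, the effective per-period discount factor is βp.
Grim-trigger IC: βp ≥ (27−25)/(27−7) = 1/10.
So p ≥ (1/10)/(3/5) = 1/6.

1/6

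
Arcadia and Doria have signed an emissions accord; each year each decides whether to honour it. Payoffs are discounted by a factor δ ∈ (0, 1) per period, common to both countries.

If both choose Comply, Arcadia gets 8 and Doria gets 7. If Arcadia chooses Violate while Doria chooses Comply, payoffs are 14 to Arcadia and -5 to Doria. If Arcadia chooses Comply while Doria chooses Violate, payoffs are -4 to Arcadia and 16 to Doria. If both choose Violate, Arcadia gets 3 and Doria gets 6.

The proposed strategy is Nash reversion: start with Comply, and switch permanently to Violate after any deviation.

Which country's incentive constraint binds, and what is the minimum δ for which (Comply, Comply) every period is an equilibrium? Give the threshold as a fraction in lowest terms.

Arcadia's threshold: (14−8)/(14−3) = 6/11.
Doria's threshold: (16−7)/(16−6) = 9/10.
6/11 < 9/10, so Doria binds and δ* = 9/10.

Doria; δ ≥ 9/10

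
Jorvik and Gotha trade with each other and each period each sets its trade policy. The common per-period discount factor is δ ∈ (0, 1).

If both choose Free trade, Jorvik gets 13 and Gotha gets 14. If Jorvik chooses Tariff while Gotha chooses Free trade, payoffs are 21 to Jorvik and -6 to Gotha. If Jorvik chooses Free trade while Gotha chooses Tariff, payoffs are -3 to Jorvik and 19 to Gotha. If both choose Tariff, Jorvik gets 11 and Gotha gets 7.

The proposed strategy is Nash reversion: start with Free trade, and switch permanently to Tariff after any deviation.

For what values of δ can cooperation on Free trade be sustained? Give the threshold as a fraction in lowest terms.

Jorvik: cooperation gives 13 each period; deviation gives 21 once then 11 forever.
  13/(1−δ) ≥ 21 + 11δ/(1−δ) ⇒ δ ≥ 8/10 = 4/5.
Gotha: cooperation gives 14 each period; deviation gives 19 once then 7 forever.
  δ ≥ 5/12.
Both must hold, so the binding constraint is Jorvik's: δ ≥ 4/5.

4/5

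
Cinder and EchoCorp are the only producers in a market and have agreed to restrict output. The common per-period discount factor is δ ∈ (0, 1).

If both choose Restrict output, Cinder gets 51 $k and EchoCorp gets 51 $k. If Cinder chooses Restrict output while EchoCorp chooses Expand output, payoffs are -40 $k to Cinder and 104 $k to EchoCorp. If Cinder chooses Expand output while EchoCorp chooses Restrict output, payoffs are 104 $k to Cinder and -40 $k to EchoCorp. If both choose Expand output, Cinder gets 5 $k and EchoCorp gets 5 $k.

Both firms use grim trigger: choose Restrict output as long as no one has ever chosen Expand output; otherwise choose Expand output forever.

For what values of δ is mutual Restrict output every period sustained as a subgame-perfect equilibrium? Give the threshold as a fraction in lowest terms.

One-period gain from deviating is 104 − 51 = 53. The loss is 51 − 5 = 46 in every subsequent period, with present value 46·δ/(1−δ).
Deviation is unprofitable when 46·δ/(1−δ) ≥ 53, i.e. δ/(1−δ) ≥ 53/46.
Equivalently δ ≥ 53/(53+46) = 53/99.

53/99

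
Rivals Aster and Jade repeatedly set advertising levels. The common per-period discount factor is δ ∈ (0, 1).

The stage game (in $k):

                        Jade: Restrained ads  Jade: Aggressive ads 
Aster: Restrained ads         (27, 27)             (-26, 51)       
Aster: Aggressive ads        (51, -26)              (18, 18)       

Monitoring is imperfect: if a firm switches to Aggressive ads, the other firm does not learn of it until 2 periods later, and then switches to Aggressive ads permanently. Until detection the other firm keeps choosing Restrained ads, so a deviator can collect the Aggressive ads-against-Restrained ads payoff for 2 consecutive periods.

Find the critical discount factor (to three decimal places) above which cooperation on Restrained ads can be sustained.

0.853

Deviating for the 2 undetected periods gains 51−27 = 24 per period over cooperation, then loses 27−18 = 9 per period forever once punishment starts.
Gain: 24(1 + δ + … + δ^1); loss: 9·δ^2/(1−δ).
No profitable deviation ⇔ 24(1−δ^2) ≤ 9·δ^2, i.e. δ^2 ≥ 24/(24+9) = 8/11.
Hence δ ≥ (8/11)^(1/2) ≈ 0.853.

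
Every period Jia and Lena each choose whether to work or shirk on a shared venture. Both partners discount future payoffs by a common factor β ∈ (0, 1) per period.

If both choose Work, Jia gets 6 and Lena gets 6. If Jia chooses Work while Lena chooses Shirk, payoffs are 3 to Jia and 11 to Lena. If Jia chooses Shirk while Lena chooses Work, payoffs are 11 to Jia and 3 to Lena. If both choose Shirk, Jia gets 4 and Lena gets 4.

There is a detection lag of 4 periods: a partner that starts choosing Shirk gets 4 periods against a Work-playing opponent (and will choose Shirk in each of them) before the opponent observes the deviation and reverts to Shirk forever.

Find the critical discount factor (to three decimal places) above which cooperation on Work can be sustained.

The best deviation is to choose Shirk for all 4 undetected periods, earning 11 each, then 4 forever once detected.
Deviation value: 11(1−β^4)/(1−β) + 4β^4/(1−β); cooperation value: 6/(1−β).
IC: 6 ≥ 11(1−β^4) + 4β^4 = 11 − 7β^4.
So β^4 ≥ 5/7, giving β ≥ (5/7)^(1/4) ≈ 0.919.

0.919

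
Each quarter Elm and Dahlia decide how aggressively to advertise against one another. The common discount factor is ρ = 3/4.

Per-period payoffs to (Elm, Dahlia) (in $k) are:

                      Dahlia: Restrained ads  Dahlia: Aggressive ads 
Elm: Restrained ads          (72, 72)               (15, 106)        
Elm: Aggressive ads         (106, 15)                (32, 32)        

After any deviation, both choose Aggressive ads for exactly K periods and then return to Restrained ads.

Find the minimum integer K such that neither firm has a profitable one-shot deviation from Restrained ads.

2

No profitable deviation requires (72−32)(ρ+…+ρ^K) ≥ 106−72, i.e. ρ+…+ρ^K ≥ 17/20 ≈ 0.8500.
With ρ = 3/4, the partial sums are K=1: 0.7500, K=2: 1.3125.
K = 2 is the first length at which the sum reaches 0.8500.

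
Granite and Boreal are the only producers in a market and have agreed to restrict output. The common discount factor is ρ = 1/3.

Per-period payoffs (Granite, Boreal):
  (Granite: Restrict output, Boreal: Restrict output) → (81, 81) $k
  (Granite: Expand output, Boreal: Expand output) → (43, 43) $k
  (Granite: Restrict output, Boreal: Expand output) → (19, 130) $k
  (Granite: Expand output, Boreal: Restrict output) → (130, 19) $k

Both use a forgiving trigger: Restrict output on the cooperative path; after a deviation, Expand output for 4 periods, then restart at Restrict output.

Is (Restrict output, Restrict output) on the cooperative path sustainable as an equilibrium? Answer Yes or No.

No

Comparing payoff streams over the 5 periods until play realigns: cooperate → 81(1+ρ+…+ρ^4); deviate → 130 + 43(ρ+…+ρ^4).
Cooperation is sustained iff (81−43)(ρ+…+ρ^4) ≥ 130−81.
ρ+…+ρ^4 = 1/3·(1−(1/3)^4)/(1−1/3) = 0.4938, and (130−81)/(81−43) = 1.2895.
0.4938 < 1.2895, so cooperation is not sustainable.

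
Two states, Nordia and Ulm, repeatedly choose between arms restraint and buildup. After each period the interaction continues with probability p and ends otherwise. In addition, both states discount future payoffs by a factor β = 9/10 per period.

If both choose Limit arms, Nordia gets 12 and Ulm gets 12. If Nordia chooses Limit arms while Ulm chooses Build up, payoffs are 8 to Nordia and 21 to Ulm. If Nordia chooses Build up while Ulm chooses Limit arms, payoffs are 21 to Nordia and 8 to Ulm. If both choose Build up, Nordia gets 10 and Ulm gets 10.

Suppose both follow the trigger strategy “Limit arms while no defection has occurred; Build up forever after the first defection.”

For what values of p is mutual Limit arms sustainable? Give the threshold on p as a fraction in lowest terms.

10/11

Expected continuation weight on next period's payoff is β·p = 9/10·p, which plays the role of the discount factor.
Cooperation requires 9/10·p ≥ (21−12)/(21−10) = 9/11, hence p ≥ 10/11.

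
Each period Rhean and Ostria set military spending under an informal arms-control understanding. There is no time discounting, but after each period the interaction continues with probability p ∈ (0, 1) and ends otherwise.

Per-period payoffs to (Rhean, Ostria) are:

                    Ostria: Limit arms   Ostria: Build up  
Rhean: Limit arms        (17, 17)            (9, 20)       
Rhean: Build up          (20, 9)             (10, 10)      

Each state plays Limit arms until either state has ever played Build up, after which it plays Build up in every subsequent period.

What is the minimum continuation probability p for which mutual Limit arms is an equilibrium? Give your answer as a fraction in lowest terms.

With no time discounting, the continuation probability p plays the role of the discount factor.
Grim-trigger IC: 17/(1−p) ≥ 20 + 10p/(1−p) ⇒ p ≥ (20−17)/(20−10) = 3/10.

3/10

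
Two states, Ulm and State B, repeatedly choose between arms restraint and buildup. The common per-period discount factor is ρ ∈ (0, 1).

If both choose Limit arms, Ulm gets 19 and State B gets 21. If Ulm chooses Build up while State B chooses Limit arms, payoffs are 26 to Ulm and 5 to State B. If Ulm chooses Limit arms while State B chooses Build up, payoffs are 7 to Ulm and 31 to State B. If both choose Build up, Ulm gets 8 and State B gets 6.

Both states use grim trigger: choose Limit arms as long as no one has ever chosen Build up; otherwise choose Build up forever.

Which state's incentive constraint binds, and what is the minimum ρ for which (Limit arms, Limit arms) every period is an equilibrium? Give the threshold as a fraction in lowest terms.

State B; ρ ≥ 2/5

For Ulm: deviation gain 26−19 = 7, per-period punishment loss 19−8 = 11. IC gives ρ ≥ 7/18.
For State B: gain 10, loss 15 per period, so ρ ≥ 10/25 = 2/5.
The tighter constraint is State B's, so cooperation needs ρ ≥ 2/5.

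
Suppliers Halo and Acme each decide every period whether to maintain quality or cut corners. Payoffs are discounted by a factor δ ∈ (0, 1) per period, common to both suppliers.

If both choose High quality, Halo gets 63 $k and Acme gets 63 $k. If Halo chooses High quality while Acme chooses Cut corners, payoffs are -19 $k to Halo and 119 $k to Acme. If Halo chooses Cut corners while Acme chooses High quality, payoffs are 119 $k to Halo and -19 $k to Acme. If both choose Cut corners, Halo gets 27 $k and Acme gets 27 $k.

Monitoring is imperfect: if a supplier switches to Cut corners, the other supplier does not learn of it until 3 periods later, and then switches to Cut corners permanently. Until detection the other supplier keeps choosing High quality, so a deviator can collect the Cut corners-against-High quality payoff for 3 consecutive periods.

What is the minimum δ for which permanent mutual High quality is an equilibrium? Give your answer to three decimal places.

The best deviation is to choose Cut corners for all 3 undetected periods, earning 119 each, then 27 forever once detected.
Deviation value: 119(1−δ^3)/(1−δ) + 27δ^3/(1−δ); cooperation value: 63/(1−δ).
IC: 63 ≥ 119(1−δ^3) + 27δ^3 = 119 − 92δ^3.
So δ^3 ≥ 56/92 = 14/23, giving δ ≥ (14/23)^(1/3) ≈ 0.847.

0.847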